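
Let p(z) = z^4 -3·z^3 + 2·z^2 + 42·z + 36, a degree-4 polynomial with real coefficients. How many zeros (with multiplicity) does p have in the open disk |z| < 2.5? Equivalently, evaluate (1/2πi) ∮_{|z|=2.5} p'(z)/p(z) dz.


The zeros of p are: -1, (3 + 3i), (3 - 3i), -2.
Their magnitudes are: 1, 4.243, 4.243, 2.
Zeros with |z| < R = 2.5: -1, -2.
Count = 2.
By the argument principle, (1/2πi) ∮_{|z|=R} p'(z)/p(z) dz equals exactly this count.

Number of zeros inside |z| < 2.5: 2.


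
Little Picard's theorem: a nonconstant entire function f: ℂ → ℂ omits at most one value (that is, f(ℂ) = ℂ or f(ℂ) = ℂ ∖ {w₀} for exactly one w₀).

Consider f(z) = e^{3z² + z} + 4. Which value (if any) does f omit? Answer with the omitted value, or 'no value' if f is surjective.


Little Picard bounds the complement of f(ℂ) to at most one point.
The exponent g(z) = 3z² + z is a nonconstant polynomial, hence surjective onto ℂ. So e^{g(z)} takes every value in {e^w : w ∈ ℂ} = ℂ ∖ {0}. Adding 4 shifts the range to ℂ ∖ {4}. f omits exactly 4.

Omitted value: 4.


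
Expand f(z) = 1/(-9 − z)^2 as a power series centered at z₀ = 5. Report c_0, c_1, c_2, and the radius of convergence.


Let w = z − z₀, so z = z₀ + w.
Then -9 − z = -9 − (z₀ + w) = (-9 − z₀) − w = -14 − w.
f(z) = 1/(-14 − w)^2 = (1/(-14)^2) · (1 − w/(-14))^{−2}.
By the binomial series (1−u)^{−2} = Σ_{n≥0} C(n+1, 1) u^n for |u|<1, with u = w/(-14):
  c_n = C(n+1, 1) / (-14)^(n+2).
  c_0 = 1/(-14)^2 = 1/196.
  c_1 = 2/(-14)^3 = -1/1372.
  c_2 = 3/(-14)^4 = 3/38416.
The series is valid for |w/d| < 1, i.e. |z − z₀| < |d|.
Radius of convergence: R = |-9 − z₀| = |-14| = 14 (distance from z₀ to the singularity z = -9).

c_0 = 1/196, c_1 = -1/1372, c_2 = 3/38416; R = 14.


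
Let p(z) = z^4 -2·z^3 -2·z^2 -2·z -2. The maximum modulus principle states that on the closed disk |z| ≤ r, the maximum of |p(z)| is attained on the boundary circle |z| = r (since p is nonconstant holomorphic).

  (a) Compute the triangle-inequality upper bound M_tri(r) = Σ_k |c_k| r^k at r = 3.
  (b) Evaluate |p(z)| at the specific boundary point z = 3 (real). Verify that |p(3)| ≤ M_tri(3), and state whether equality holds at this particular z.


Coefficients: c_0 = -2, c_1 = -2, c_2 = -2, c_3 = -2, c_4 = 1. Radius r = 3.
Part (a). Triangle bound: M_tri(r) = Σ_k |c_k| r^k
  = |-2|·3^0 + |-2|·3^1 + |-2|·3^2 + |-2|·3^3 + |1|·3^4
  = 2 + 6 + 18 + 54 + 81 = 161.
This bounds M(r) := max_{|z|=r} |p(z)| from above; equality holds iff all terms c_k z^k can be made to align in phase at a single z on |z|=r.
Part (b). At z = 3 (real, on the circle |z| = r):
  p(3) = (-2)·3^0 + (-2)·3^1 + (-2)·3^2 + (-2)·3^3 + (1)·3^4 = 1.
  |p(3)| = 1.
Check: |p(3)| = 1 ≤ 161 = M_tri(3). ✓ Equality does not hold at z = 3 (the coefficients have mixed signs, so the terms do not all align in phase there).

M_tri(3) = 161; |p(3)| = 1; equality at z=3: no.


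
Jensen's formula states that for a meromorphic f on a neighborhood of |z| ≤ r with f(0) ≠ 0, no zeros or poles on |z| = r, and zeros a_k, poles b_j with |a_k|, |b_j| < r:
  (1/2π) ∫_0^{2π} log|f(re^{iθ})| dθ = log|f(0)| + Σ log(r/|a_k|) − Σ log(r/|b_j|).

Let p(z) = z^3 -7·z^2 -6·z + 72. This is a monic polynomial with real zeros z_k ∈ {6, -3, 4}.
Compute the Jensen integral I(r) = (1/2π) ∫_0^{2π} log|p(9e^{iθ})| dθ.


Zeros: -3, 4, 6; r = 9.
Inside |z| < r: -3, 4, 6. Outside (|z| ≥ r): ∅.
p(0) = 72, so log|p(0)| = log(72) = 4.2767.
Apply Jensen: I(r) = log|p(0)| + Σ_k log(r/|z_k|), summed over zeros inside |z| < r.
  log(r/|z_k|) for z_k = 6: log(9/6) = 0.4055
  log(r/|z_k|) for z_k = -3: log(9/3) = 1.0986
  log(r/|z_k|) for z_k = 4: log(9/4) = 0.8109
Sum over inside zeros: 2.3150.
I(r) = log|p(0)| + (inside sum) = 4.2767 + 2.3150 = 6.5917.
Closed form (all zeros inside, monic): I(r) = n·log(r) = 3·log(9) = 6.5917. ✓

I(r) ≈ 6.5917.


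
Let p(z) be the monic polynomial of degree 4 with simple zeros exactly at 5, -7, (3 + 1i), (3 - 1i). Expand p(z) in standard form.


The polynomial is p(z) = ∏_{α ∈ S} (z − α), where S = {5, -7, (3 + 1i), (3 - 1i)}.
Expanding the product yields: p(z) = z^4 -4·z^3 -37·z^2 + 230·z -350.
Note conjugate pairs combine to real quadratics: (z − (3+1i))(z − (3−1i)) = z² − 6z + 10.
The resulting polynomial has degree 4 and real coefficients as required.

p(z) = z^4 -4·z^3 -37·z^2 + 230·z -350.


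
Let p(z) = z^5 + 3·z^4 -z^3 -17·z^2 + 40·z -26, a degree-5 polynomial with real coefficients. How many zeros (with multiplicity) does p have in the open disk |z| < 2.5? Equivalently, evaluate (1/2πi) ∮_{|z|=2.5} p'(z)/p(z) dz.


The zeros of p are: (1 + 1i), (1 - 1i), 1, (-3 + 2i), (-3 - 2i).
Their magnitudes are: 1.414, 1.414, 1, 3.606, 3.606.
Zeros with |z| < R = 2.5: (1 + 1i), (1 - 1i), 1.
Count = 3.
By the argument principle, (1/2πi) ∮_{|z|=R} p'(z)/p(z) dz equals exactly this count.

Number of zeros inside |z| < 2.5: 3.


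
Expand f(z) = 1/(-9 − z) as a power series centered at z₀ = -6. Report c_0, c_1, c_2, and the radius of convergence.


Let w = z − z₀, so z = z₀ + w.
Then -9 − z = -9 − (z₀ + w) = (-9 − z₀) − w = -3 − w.
f(z) = 1/(-3 − w) = (1/(-3)) · 1/(1 − w/(-3)) = Σ_{n≥0} w^n / (-3)^(n+1).
So c_n = 1/(-3)^(n+1):
  c_0 = 1/(-3)^1 = -1/3.
  c_1 = 1/(-3)^2 = 1/9.
  c_2 = 1/(-3)^3 = -1/27.
The series is valid for |w/d| < 1, i.e. |z − z₀| < |d|.
Radius of convergence: R = |-9 − z₀| = |-3| = 3 (distance from z₀ to the singularity z = -9).

c_0 = -1/3, c_1 = 1/9, c_2 = -1/27; R = 3.


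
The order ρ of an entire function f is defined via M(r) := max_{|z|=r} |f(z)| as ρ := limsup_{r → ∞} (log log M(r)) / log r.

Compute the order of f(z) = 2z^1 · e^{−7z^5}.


M(r) = max_{|z|=r} |2|·|z|^1·|e^{−7z^5}| = 2·r^1 · e^{7r^5} (the factors attain their maxima compatibly on |z|=r). Then log M(r) = log 2 + 1·log r + 7r^5, dominated by the last term, so log log M(r) ~ 5·log r. The polynomial factor 2z^1 contributes only a log r term and does not affect the order. ρ = 5.
Therefore ρ = 5.

Order ρ = 5.


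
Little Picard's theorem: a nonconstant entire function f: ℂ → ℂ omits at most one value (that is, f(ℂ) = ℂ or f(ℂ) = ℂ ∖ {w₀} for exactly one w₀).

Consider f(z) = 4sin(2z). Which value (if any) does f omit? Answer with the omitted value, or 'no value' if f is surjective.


Little Picard bounds the complement of f(ℂ) to at most one point.
sin is entire and surjective onto ℂ: for every w ∈ ℂ, sin(ζ) = w has a solution ζ ∈ ℂ (e.g., via the complex inverse arcsin). With ζ = 2z this gives z = ζ/(2). Then 4·sin(2z) takes every value in 4·ℂ = ℂ, and adding 0 is a bijection of ℂ. So f is surjective and omits no value. (Note: only on the real line is sin bounded by [−1, 1].)

Omitted value: no value.


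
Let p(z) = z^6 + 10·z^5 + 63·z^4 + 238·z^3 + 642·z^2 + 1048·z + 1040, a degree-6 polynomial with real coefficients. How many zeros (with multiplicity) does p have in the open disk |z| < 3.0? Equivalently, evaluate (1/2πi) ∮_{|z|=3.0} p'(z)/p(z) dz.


The zeros of p are: (-2 + 3i), (-2 - 3i), (-2 + 2i), (-2 - 2i), (-1 + 3i), (-1 - 3i).
Their magnitudes are: 3.606, 3.606, 2.828, 2.828, 3.162, 3.162.
Zeros with |z| < R = 3.0: (-2 + 2i), (-2 - 2i).
Count = 2.
By the argument principle, (1/2πi) ∮_{|z|=R} p'(z)/p(z) dz equals exactly this count.

Number of zeros inside |z| < 3.0: 2.


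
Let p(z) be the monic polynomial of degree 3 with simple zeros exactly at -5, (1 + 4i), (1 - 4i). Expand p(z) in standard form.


The polynomial is p(z) = ∏_{α ∈ S} (z − α), where S = {-5, (1 + 4i), (1 - 4i)}.
Expanding the product yields: p(z) = z^3 + 3·z^2 + 7·z + 85.
Note conjugate pairs combine to real quadratics: (z − (1+4i))(z − (1−4i)) = z² − 2z + 17.
The resulting polynomial has degree 3 and real coefficients as required.

p(z) = z^3 + 3·z^2 + 7·z + 85.


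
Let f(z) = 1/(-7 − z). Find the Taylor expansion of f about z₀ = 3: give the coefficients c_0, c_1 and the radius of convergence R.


Let w = z − z₀, so z = z₀ + w.
Then -7 − z = -7 − (z₀ + w) = (-7 − z₀) − w = -10 − w.
f(z) = 1/(-10 − w) = (1/(-10)) · 1/(1 − w/(-10)) = Σ_{n≥0} w^n / (-10)^(n+1).
So c_n = 1/(-10)^(n+1):
  c_0 = 1/(-10)^1 = -1/10.
  c_1 = 1/(-10)^2 = 1/100.
The series is valid for |w/d| < 1, i.e. |z − z₀| < |d|.
Radius of convergence: R = |-7 − z₀| = |-10| = 10 (distance from z₀ to the singularity z = -7).

c_0 = -1/10, c_1 = 1/100; R = 10.


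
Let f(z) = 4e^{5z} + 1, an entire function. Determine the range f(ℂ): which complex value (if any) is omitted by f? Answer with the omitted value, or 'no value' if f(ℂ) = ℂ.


Little Picard bounds the complement of f(ℂ) to at most one point.
e^{5z} is never zero on ℂ, so 4·e^{5z} takes every value in ℂ ∖ {0}. Adding 1 shifts the range to ℂ ∖ {1}. Thus f omits exactly the value 1.

Omitted value: 1.


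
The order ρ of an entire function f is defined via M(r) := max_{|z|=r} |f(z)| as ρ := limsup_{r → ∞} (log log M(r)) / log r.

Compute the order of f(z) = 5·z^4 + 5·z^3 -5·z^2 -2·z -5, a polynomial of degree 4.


|f(z)| ≤ Σ|c_k|·r^k = O(r^4) as r → ∞. Polynomial growth is O(e^{r^ε}) for every ε > 0 (since r^4/e^{r^ε} → 0), so ρ ≤ ε for all ε > 0, i.e. ρ = 0. Every nonconstant polynomial has order 0.
Therefore ρ = 0.

Order ρ = 0.


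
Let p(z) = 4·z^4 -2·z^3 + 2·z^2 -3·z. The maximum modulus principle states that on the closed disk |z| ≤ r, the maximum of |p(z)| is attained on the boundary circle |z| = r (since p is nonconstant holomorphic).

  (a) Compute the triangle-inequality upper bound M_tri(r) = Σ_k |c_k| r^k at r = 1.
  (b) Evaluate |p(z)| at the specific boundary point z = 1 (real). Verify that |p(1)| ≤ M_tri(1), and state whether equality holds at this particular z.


Coefficients: c_0 = 0, c_1 = -3, c_2 = 2, c_3 = -2, c_4 = 4. Radius r = 1.
Part (a). Triangle bound: M_tri(r) = Σ_k |c_k| r^k
  = |0|·1^0 + |-3|·1^1 + |2|·1^2 + |-2|·1^3 + |4|·1^4
  = 0 + 3 + 2 + 2 + 4 = 11.
This bounds M(r) := max_{|z|=r} |p(z)| from above; equality holds iff all terms c_k z^k can be made to align in phase at a single z on |z|=r.
Part (b). At z = 1 (real, on the circle |z| = r):
  p(1) = (0)·1^0 + (-3)·1^1 + (2)·1^2 + (-2)·1^3 + (4)·1^4 = 1.
  |p(1)| = 1.
Check: |p(1)| = 1 ≤ 11 = M_tri(1). ✓ Equality does not hold at z = 1 (the coefficients have mixed signs, so the terms do not all align in phase there).

M_tri(1) = 11; |p(1)| = 1; equality at z=1: no.


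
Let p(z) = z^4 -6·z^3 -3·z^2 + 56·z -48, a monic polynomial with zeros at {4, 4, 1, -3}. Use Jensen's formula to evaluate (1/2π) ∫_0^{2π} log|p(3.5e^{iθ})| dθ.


Zeros: -3, 1, 4, 4; r = 3.5.
Inside |z| < r: -3, 1. Outside (|z| ≥ r): 4, 4.
p(0) = -48, so log|p(0)| = log(48) = 3.8712.
Apply Jensen: I(r) = log|p(0)| + Σ_k log(r/|z_k|), summed over zeros inside |z| < r.
  log(r/|z_k|) for z_k = 1: log(3.5/1) = 1.2528
  log(r/|z_k|) for z_k = -3: log(3.5/3) = 0.1542
  Outside zeros (4, 4) contribute nothing to the Jensen sum.
Sum over inside zeros: 1.4069.
I(r) = log|p(0)| + (inside sum) = 3.8712 + 1.4069 = 5.2781.
Note: since some zeros are outside |z| ≤ r, the simplified n·log(r) form does NOT apply — only the inside zeros contribute.

I(r) ≈ 5.2781.


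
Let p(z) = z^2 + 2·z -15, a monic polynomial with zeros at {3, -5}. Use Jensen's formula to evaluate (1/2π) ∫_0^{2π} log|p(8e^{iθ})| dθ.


Zeros: -5, 3; r = 8.
Inside |z| < r: -5, 3. Outside (|z| ≥ r): ∅.
p(0) = -15, so log|p(0)| = log(15) = 2.7081.
Apply Jensen: I(r) = log|p(0)| + Σ_k log(r/|z_k|), summed over zeros inside |z| < r.
  log(r/|z_k|) for z_k = 3: log(8/3) = 0.9808
  log(r/|z_k|) for z_k = -5: log(8/5) = 0.4700
Sum over inside zeros: 1.4508.
I(r) = log|p(0)| + (inside sum) = 2.7081 + 1.4508 = 4.1589.
Closed form (all zeros inside, monic): I(r) = n·log(r) = 2·log(8) = 4.1589. ✓

I(r) ≈ 4.1589.


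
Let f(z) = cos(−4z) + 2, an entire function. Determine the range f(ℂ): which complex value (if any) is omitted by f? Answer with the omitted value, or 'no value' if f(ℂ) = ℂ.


Little Picard bounds the complement of f(ℂ) to at most one point.
cos is entire and surjective onto ℂ: for every w ∈ ℂ, cos(ζ) = w has a solution ζ ∈ ℂ (e.g., via the complex inverse arccos). With ζ = −4z this gives z = ζ/(-4). Then 1·cos(−4z) takes every value in 1·ℂ = ℂ, and adding 2 is a bijection of ℂ. So f is surjective and omits no value. (Note: only on the real line is cos bounded by [−1, 1].)

Omitted value: no value.


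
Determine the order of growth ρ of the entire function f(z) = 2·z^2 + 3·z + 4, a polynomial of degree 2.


|f(z)| ≤ Σ|c_k|·r^k = O(r^2) as r → ∞. Polynomial growth is O(e^{r^ε}) for every ε > 0 (since r^2/e^{r^ε} → 0), so ρ ≤ ε for all ε > 0, i.e. ρ = 0. Every nonconstant polynomial has order 0.
Therefore ρ = 0.

Order ρ = 0.


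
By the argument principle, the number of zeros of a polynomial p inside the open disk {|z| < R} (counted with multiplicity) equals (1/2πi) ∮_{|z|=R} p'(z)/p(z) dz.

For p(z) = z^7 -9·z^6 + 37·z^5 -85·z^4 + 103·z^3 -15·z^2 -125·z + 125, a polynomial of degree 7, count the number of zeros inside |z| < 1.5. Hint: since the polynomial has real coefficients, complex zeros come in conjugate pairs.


The zeros of p are: (2 + 1i), (2 - 1i), (2 + 1i), (2 - 1i), (1 + 2i), (1 - 2i), -1.
Their magnitudes are: 2.236, 2.236, 2.236, 2.236, 2.236, 2.236, 1.
Zeros with |z| < R = 1.5: -1.
Count = 1.
By the argument principle, (1/2πi) ∮_{|z|=R} p'(z)/p(z) dz equals exactly this count.

Number of zeros inside |z| < 1.5: 1.


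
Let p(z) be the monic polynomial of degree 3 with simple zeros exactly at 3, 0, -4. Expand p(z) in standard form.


The polynomial is p(z) = ∏_{α ∈ S} (z − α), where S = {3, 0, -4}.
Expanding the product yields: p(z) = z^3 + z^2 -12·z.
The resulting polynomial has degree 3 and real coefficients as required.

p(z) = z^3 + z^2 -12·z.


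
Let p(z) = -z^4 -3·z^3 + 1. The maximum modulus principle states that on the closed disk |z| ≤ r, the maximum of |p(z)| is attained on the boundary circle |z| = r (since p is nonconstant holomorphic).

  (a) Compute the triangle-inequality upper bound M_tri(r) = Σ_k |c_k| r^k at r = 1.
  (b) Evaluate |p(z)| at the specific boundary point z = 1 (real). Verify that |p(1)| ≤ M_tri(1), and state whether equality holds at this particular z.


Coefficients: c_0 = 1, c_1 = 0, c_2 = 0, c_3 = -3, c_4 = -1. Radius r = 1.
Part (a). Triangle bound: M_tri(r) = Σ_k |c_k| r^k
  = |1|·1^0 + |0|·1^1 + |0|·1^2 + |-3|·1^3 + |-1|·1^4
  = 1 + 0 + 0 + 3 + 1 = 5.
This bounds M(r) := max_{|z|=r} |p(z)| from above; equality holds iff all terms c_k z^k can be made to align in phase at a single z on |z|=r.
Part (b). At z = 1 (real, on the circle |z| = r):
  p(1) = (1)·1^0 + (0)·1^1 + (0)·1^2 + (-3)·1^3 + (-1)·1^4 = -3.
  |p(1)| = 3.
Check: |p(1)| = 3 ≤ 5 = M_tri(1). ✓ Equality does not hold at z = 1 (the coefficients have mixed signs, so the terms do not all align in phase there).

M_tri(1) = 5; |p(1)| = 3; equality at z=1: no.


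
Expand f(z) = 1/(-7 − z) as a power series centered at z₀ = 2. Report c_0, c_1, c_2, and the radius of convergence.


Let w = z − z₀, so z = z₀ + w.
Then -7 − z = -7 − (z₀ + w) = (-7 − z₀) − w = -9 − w.
f(z) = 1/(-9 − w) = (1/(-9)) · 1/(1 − w/(-9)) = Σ_{n≥0} w^n / (-9)^(n+1).
So c_n = 1/(-9)^(n+1):
  c_0 = 1/(-9)^1 = -1/9.
  c_1 = 1/(-9)^2 = 1/81.
  c_2 = 1/(-9)^3 = -1/729.
The series is valid for |w/d| < 1, i.e. |z − z₀| < |d|.
Radius of convergence: R = |-7 − z₀| = |-9| = 9 (distance from z₀ to the singularity z = -7).

c_0 = -1/9, c_1 = 1/81, c_2 = -1/729; R = 9.


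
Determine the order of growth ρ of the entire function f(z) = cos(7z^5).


Write cos(w) = (e^{iw} ± e^{−iw})/(2 or 2i), so |cos(w)| ≤ e^{|w|}. With w = 7z^5, |w| ≤ 7r^5 + 0 on |z|=r, giving M(r) ≤ e^{7r^5 + 0} and ρ ≤ 5. For the lower bound, choose z on |z|=r with 7z^5 purely imaginary of modulus 7r^5; then |cos(7z^5)| grows like e^{7r^5}/2, so ρ ≥ 5. Hence ρ = 5.
Therefore ρ = 5.

Order ρ = 5.


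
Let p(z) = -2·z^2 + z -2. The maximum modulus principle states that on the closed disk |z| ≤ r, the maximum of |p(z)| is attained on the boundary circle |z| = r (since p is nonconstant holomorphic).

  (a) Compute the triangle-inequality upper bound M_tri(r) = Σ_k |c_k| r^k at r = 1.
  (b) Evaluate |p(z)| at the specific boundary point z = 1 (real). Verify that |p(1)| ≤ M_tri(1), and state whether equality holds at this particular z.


Coefficients: c_0 = -2, c_1 = 1, c_2 = -2. Radius r = 1.
Part (a). Triangle bound: M_tri(r) = Σ_k |c_k| r^k
  = |-2|·1^0 + |1|·1^1 + |-2|·1^2
  = 2 + 1 + 2 = 5.
This bounds M(r) := max_{|z|=r} |p(z)| from above; equality holds iff all terms c_k z^k can be made to align in phase at a single z on |z|=r.
Part (b). At z = 1 (real, on the circle |z| = r):
  p(1) = (-2)·1^0 + (1)·1^1 + (-2)·1^2 = -3.
  |p(1)| = 3.
Check: |p(1)| = 3 ≤ 5 = M_tri(1). ✓ Equality does not hold at z = 1 (the coefficients have mixed signs, so the terms do not all align in phase there).

M_tri(1) = 5; |p(1)| = 3; equality at z=1: no.


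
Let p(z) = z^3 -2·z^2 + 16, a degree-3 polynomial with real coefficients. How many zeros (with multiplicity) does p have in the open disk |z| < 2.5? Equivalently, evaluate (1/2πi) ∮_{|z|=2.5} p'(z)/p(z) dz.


The zeros of p are: -2, (2 + 2i), (2 - 2i).
Their magnitudes are: 2, 2.828, 2.828.
Zeros with |z| < R = 2.5: -2.
Count = 1.
By the argument principle, (1/2πi) ∮_{|z|=R} p'(z)/p(z) dz equals exactly this count.

Number of zeros inside |z| < 2.5: 1.


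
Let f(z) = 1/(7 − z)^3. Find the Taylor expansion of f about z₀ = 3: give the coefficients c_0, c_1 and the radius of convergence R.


Let w = z − z₀, so z = z₀ + w.
Then 7 − z = 7 − (z₀ + w) = (7 − z₀) − w = 4 − w.
f(z) = 1/(4 − w)^3 = (1/(4)^3) · (1 − w/(4))^{−3}.
By the binomial series (1−u)^{−3} = Σ_{n≥0} C(n+2, 2) u^n for |u|<1, with u = w/(4):
  c_n = C(n+2, 2) / (4)^(n+3).
  c_0 = 1/(4)^3 = 1/64.
  c_1 = 3/(4)^4 = 3/256.
The series is valid for |w/d| < 1, i.e. |z − z₀| < |d|.
Radius of convergence: R = |7 − z₀| = |4| = 4 (distance from z₀ to the singularity z = 7).

c_0 = 1/64, c_1 = 3/256; R = 4.


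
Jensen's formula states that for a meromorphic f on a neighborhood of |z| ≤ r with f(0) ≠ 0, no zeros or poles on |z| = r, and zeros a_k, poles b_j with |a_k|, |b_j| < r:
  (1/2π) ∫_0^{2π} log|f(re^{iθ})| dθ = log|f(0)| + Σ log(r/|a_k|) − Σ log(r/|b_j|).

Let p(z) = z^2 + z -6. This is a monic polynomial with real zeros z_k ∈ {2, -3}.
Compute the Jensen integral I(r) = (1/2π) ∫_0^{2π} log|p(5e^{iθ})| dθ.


Zeros: -3, 2; r = 5.
Inside |z| < r: -3, 2. Outside (|z| ≥ r): ∅.
p(0) = -6, so log|p(0)| = log(6) = 1.7918.
Apply Jensen: I(r) = log|p(0)| + Σ_k log(r/|z_k|), summed over zeros inside |z| < r.
  log(r/|z_k|) for z_k = 2: log(5/2) = 0.9163
  log(r/|z_k|) for z_k = -3: log(5/3) = 0.5108
Sum over inside zeros: 1.4271.
I(r) = log|p(0)| + (inside sum) = 1.7918 + 1.4271 = 3.2189.
Closed form (all zeros inside, monic): I(r) = n·log(r) = 2·log(5) = 3.2189. ✓

I(r) ≈ 3.2189.


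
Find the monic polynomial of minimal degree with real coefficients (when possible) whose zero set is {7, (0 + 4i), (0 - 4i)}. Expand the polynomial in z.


The polynomial is p(z) = ∏_{α ∈ S} (z − α), where S = {7, (0 + 4i), (0 - 4i)}.
Expanding the product yields: p(z) = z^3 -7·z^2 + 16·z -112.
Note conjugate pairs combine to real quadratics: (z − (0+4i))(z − (0−4i)) = z² + 16.
The resulting polynomial has degree 3 and real coefficients as required.

p(z) = z^3 -7·z^2 + 16·z -112.


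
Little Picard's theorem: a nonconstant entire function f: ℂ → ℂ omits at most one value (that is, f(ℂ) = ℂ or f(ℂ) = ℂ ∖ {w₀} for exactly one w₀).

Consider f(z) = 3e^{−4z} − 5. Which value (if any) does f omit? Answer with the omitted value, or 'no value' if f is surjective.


Little Picard bounds the complement of f(ℂ) to at most one point.
e^{−4z} is never zero on ℂ, so 3·e^{−4z} takes every value in ℂ ∖ {0}. Adding -5 shifts the range to ℂ ∖ {-5}. Thus f omits exactly the value -5.

Omitted value: -5.


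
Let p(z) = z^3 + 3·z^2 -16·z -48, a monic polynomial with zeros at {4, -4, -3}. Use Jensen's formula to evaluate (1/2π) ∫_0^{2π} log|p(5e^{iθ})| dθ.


Zeros: -4, -3, 4; r = 5.
Inside |z| < r: -4, -3, 4. Outside (|z| ≥ r): ∅.
p(0) = -48, so log|p(0)| = log(48) = 3.8712.
Apply Jensen: I(r) = log|p(0)| + Σ_k log(r/|z_k|), summed over zeros inside |z| < r.
  log(r/|z_k|) for z_k = 4: log(5/4) = 0.2231
  log(r/|z_k|) for z_k = -4: log(5/4) = 0.2231
  log(r/|z_k|) for z_k = -3: log(5/3) = 0.5108
Sum over inside zeros: 0.9571.
I(r) = log|p(0)| + (inside sum) = 3.8712 + 0.9571 = 4.8283.
Closed form (all zeros inside, monic): I(r) = n·log(r) = 3·log(5) = 4.8283. ✓

I(r) ≈ 4.8283.


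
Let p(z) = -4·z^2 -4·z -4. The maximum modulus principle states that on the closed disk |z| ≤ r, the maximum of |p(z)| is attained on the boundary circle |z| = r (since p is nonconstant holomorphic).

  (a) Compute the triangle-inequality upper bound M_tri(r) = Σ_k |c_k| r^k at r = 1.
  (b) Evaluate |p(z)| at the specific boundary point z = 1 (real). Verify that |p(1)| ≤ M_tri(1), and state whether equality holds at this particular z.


Coefficients: c_0 = -4, c_1 = -4, c_2 = -4. Radius r = 1.
Part (a). Triangle bound: M_tri(r) = Σ_k |c_k| r^k
  = |-4|·1^0 + |-4|·1^1 + |-4|·1^2
  = 4 + 4 + 4 = 12.
This bounds M(r) := max_{|z|=r} |p(z)| from above; equality holds iff all terms c_k z^k can be made to align in phase at a single z on |z|=r.
Part (b). At z = 1 (real, on the circle |z| = r):
  p(1) = (-4)·1^0 + (-4)·1^1 + (-4)·1^2 = -12.
  |p(1)| = 12.
Since all nonzero coefficients share the same sign, |p(1)| = 12 = M_tri(1); the triangle bound is attained at z = 1, so in fact M(r) = 12.

M_tri(1) = 12; |p(1)| = 12; equality at z=1: yes.


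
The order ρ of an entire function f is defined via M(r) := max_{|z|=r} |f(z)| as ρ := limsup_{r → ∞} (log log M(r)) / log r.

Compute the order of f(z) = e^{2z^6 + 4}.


|e^{2z^6 + 4}| = e^{Re(2·z^6) + 4} ≤ e^{2|z|^6 + 4} = e^{2r^6 + 4} on |z| = r, so ρ ≤ 6. Choosing z on |z|=r so that 2·z^6 is real positive (always possible by picking arg z appropriately) gives |f(z)| = e^{2r^6 + 4}, matching the bound. The additive constant 4 does not affect log log M(r) ~ 6·log r. Hence ρ = 6.
Therefore ρ = 6.

Order ρ = 6.


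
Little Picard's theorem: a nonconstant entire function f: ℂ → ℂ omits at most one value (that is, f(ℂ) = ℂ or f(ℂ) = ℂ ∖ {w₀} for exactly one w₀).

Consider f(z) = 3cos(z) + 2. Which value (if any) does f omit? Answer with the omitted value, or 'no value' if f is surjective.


Little Picard bounds the complement of f(ℂ) to at most one point.
cos is entire and surjective onto ℂ: for every w ∈ ℂ, cos(ζ) = w has a solution ζ ∈ ℂ (e.g., via the complex inverse arccos). With ζ = z this gives z = ζ/(1). Then 3·cos(z) takes every value in 3·ℂ = ℂ, and adding 2 is a bijection of ℂ. So f is surjective and omits no value. (Note: only on the real line is cos bounded by [−1, 1].)

Omitted value: no value.


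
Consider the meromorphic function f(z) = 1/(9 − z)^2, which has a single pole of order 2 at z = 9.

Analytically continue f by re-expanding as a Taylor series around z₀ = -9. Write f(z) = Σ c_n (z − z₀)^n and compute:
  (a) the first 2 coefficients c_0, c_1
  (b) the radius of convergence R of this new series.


Let w = z − z₀, so z = z₀ + w.
Then 9 − z = 9 − (z₀ + w) = (9 − z₀) − w = 18 − w.
f(z) = 1/(18 − w)^2 = (1/(18)^2) · (1 − w/(18))^{−2}.
By the binomial series (1−u)^{−2} = Σ_{n≥0} C(n+1, 1) u^n for |u|<1, with u = w/(18):
  c_n = C(n+1, 1) / (18)^(n+2).
  c_0 = 1/(18)^2 = 1/324.
  c_1 = 2/(18)^3 = 1/2916.
The series is valid for |w/d| < 1, i.e. |z − z₀| < |d|.
Radius of convergence: R = |9 − z₀| = |18| = 18 (distance from z₀ to the singularity z = 9).

c_0 = 1/324, c_1 = 1/2916; R = 18.


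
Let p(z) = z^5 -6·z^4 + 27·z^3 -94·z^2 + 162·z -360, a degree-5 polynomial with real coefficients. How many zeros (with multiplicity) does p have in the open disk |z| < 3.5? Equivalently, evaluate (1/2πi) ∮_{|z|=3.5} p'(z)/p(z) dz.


The zeros of p are: (0 + 3i), (0 - 3i), (1 + 3i), (1 - 3i), 4.
Their magnitudes are: 3, 3, 3.162, 3.162, 4.
Zeros with |z| < R = 3.5: (0 + 3i), (0 - 3i), (1 + 3i), (1 - 3i).
Count = 4.
By the argument principle, (1/2πi) ∮_{|z|=R} p'(z)/p(z) dz equals exactly this count.

Number of zeros inside |z| < 3.5: 4.


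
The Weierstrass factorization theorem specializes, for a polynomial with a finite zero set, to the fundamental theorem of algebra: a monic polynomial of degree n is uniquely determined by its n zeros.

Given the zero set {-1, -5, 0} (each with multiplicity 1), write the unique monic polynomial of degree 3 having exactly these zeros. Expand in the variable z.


The polynomial is p(z) = ∏_{α ∈ S} (z − α), where S = {-1, -5, 0}.
Expanding the product yields: p(z) = z^3 + 6·z^2 + 5·z.
The resulting polynomial has degree 3 and real coefficients as required.

p(z) = z^3 + 6·z^2 + 5·z.


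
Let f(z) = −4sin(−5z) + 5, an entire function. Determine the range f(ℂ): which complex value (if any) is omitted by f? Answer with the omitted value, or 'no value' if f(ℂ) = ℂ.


Little Picard bounds the complement of f(ℂ) to at most one point.
sin is entire and surjective onto ℂ: for every w ∈ ℂ, sin(ζ) = w has a solution ζ ∈ ℂ (e.g., via the complex inverse arcsin). With ζ = −5z this gives z = ζ/(-5). Then -4·sin(−5z) takes every value in -4·ℂ = ℂ, and adding 5 is a bijection of ℂ. So f is surjective and omits no value. (Note: only on the real line is sin bounded by [−1, 1].)

Omitted value: no value.


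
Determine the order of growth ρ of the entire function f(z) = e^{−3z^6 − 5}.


|e^{−3z^6 − 5}| = e^{Re(-3·z^6) + -5} ≤ e^{3|z|^6 + -5} = e^{3r^6 + -5} on |z| = r, so ρ ≤ 6. Choosing z on |z|=r so that -3·z^6 is real positive (always possible by picking arg z appropriately) gives |f(z)| = e^{3r^6 + -5}, matching the bound. The additive constant -5 does not affect log log M(r) ~ 6·log r. Hence ρ = 6.
Therefore ρ = 6.

Order ρ = 6.


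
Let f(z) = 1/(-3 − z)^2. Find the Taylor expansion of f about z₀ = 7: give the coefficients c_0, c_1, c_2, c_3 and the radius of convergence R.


Let w = z − z₀, so z = z₀ + w.
Then -3 − z = -3 − (z₀ + w) = (-3 − z₀) − w = -10 − w.
f(z) = 1/(-10 − w)^2 = (1/(-10)^2) · (1 − w/(-10))^{−2}.
By the binomial series (1−u)^{−2} = Σ_{n≥0} C(n+1, 1) u^n for |u|<1, with u = w/(-10):
  c_n = C(n+1, 1) / (-10)^(n+2).
  c_0 = 1/(-10)^2 = 1/100.
  c_1 = 2/(-10)^3 = -1/500.
  c_2 = 3/(-10)^4 = 3/10000.
  c_3 = 4/(-10)^5 = -1/25000.
The series is valid for |w/d| < 1, i.e. |z − z₀| < |d|.
Radius of convergence: R = |-3 − z₀| = |-10| = 10 (distance from z₀ to the singularity z = -3).

c_0 = 1/100, c_1 = -1/500, c_2 = 3/10000, c_3 = -1/25000; R = 10.


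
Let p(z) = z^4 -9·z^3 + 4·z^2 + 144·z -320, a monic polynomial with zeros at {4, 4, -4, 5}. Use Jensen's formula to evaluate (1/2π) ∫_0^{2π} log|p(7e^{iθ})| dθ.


Zeros: -4, 4, 4, 5; r = 7.
Inside |z| < r: -4, 4, 4, 5. Outside (|z| ≥ r): ∅.
p(0) = -320, so log|p(0)| = log(320) = 5.7683.
Apply Jensen: I(r) = log|p(0)| + Σ_k log(r/|z_k|), summed over zeros inside |z| < r.
  log(r/|z_k|) for z_k = 4: log(7/4) = 0.5596
  log(r/|z_k|) for z_k = 4: log(7/4) = 0.5596
  log(r/|z_k|) for z_k = -4: log(7/4) = 0.5596
  log(r/|z_k|) for z_k = 5: log(7/5) = 0.3365
Sum over inside zeros: 2.0153.
I(r) = log|p(0)| + (inside sum) = 5.7683 + 2.0153 = 7.7836.
Closed form (all zeros inside, monic): I(r) = n·log(r) = 4·log(7) = 7.7836. ✓

I(r) ≈ 7.7836.


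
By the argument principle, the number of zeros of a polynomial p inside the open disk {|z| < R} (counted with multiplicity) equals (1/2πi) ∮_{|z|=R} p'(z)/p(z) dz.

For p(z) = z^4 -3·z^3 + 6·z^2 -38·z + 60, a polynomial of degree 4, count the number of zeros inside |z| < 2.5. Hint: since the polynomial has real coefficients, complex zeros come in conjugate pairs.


The zeros of p are: 2, (-1 + 3i), (-1 - 3i), 3.
Their magnitudes are: 2, 3.162, 3.162, 3.
Zeros with |z| < R = 2.5: 2.
Count = 1.
By the argument principle, (1/2πi) ∮_{|z|=R} p'(z)/p(z) dz equals exactly this count.

Number of zeros inside |z| < 2.5: 1.


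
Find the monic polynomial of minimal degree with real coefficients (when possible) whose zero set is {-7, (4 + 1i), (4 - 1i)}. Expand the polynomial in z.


The polynomial is p(z) = ∏_{α ∈ S} (z − α), where S = {-7, (4 + 1i), (4 - 1i)}.
Expanding the product yields: p(z) = z^3 -z^2 -39·z + 119.
Note conjugate pairs combine to real quadratics: (z − (4+1i))(z − (4−1i)) = z² − 8z + 17.
The resulting polynomial has degree 3 and real coefficients as required.

p(z) = z^3 -z^2 -39·z + 119.


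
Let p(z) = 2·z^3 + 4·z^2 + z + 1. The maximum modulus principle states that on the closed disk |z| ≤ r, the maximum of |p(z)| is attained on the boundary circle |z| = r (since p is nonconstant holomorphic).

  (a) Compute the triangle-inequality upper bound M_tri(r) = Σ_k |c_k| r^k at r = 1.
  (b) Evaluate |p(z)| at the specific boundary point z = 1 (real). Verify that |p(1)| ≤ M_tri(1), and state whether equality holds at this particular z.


Coefficients: c_0 = 1, c_1 = 1, c_2 = 4, c_3 = 2. Radius r = 1.
Part (a). Triangle bound: M_tri(r) = Σ_k |c_k| r^k
  = |1|·1^0 + |1|·1^1 + |4|·1^2 + |2|·1^3
  = 1 + 1 + 4 + 2 = 8.
This bounds M(r) := max_{|z|=r} |p(z)| from above; equality holds iff all terms c_k z^k can be made to align in phase at a single z on |z|=r.
Part (b). At z = 1 (real, on the circle |z| = r):
  p(1) = (1)·1^0 + (1)·1^1 + (4)·1^2 + (2)·1^3 = 8.
  |p(1)| = 8.
Since all nonzero coefficients share the same sign, |p(1)| = 8 = M_tri(1); the triangle bound is attained at z = 1, so in fact M(r) = 8.

M_tri(1) = 8; |p(1)| = 8; equality at z=1: yes.


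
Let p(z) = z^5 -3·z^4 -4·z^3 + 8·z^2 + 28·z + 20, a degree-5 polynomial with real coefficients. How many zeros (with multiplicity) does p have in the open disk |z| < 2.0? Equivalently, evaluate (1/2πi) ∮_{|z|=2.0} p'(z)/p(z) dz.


The zeros of p are: (-1 + 1i), (-1 - 1i), -1, (3 + 1i), (3 - 1i).
Their magnitudes are: 1.414, 1.414, 1, 3.162, 3.162.
Zeros with |z| < R = 2.0: (-1 + 1i), (-1 - 1i), -1.
Count = 3.
By the argument principle, (1/2πi) ∮_{|z|=R} p'(z)/p(z) dz equals exactly this count.

Number of zeros inside |z| < 2.0: 3.


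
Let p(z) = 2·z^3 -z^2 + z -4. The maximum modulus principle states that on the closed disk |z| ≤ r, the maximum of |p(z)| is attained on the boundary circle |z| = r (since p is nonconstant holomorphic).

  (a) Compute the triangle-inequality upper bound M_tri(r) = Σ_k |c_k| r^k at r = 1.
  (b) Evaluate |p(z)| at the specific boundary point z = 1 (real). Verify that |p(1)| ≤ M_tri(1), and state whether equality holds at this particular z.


Coefficients: c_0 = -4, c_1 = 1, c_2 = -1, c_3 = 2. Radius r = 1.
Part (a). Triangle bound: M_tri(r) = Σ_k |c_k| r^k
  = |-4|·1^0 + |1|·1^1 + |-1|·1^2 + |2|·1^3
  = 4 + 1 + 1 + 2 = 8.
This bounds M(r) := max_{|z|=r} |p(z)| from above; equality holds iff all terms c_k z^k can be made to align in phase at a single z on |z|=r.
Part (b). At z = 1 (real, on the circle |z| = r):
  p(1) = (-4)·1^0 + (1)·1^1 + (-1)·1^2 + (2)·1^3 = -2.
  |p(1)| = 2.
Check: |p(1)| = 2 ≤ 8 = M_tri(1). ✓ Equality does not hold at z = 1 (the coefficients have mixed signs, so the terms do not all align in phase there).

M_tri(1) = 8; |p(1)| = 2; equality at z=1: no.


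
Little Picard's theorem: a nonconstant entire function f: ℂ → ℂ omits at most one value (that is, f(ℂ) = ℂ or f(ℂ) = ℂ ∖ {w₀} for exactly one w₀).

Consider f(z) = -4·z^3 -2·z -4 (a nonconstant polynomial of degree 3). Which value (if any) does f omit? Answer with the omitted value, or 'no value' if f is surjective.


Little Picard bounds the complement of f(ℂ) to at most one point.
For every w ∈ ℂ, the equation p(z) − w = 0 is a nonconstant polynomial in z and hence has at least one root by the fundamental theorem of algebra. So p is surjective onto ℂ, omitting no value.

Omitted value: no value.


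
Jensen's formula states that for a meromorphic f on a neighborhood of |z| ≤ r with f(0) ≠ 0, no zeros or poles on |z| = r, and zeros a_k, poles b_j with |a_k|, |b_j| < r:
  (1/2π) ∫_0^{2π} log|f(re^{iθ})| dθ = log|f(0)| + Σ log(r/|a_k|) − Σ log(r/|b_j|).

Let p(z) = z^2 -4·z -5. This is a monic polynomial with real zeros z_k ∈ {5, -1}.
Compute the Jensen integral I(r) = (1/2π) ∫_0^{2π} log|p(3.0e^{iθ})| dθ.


Zeros: -1, 5; r = 3.0.
Inside |z| < r: -1. Outside (|z| ≥ r): 5.
p(0) = -5, so log|p(0)| = log(5) = 1.6094.
Apply Jensen: I(r) = log|p(0)| + Σ_k log(r/|z_k|), summed over zeros inside |z| < r.
  log(r/|z_k|) for z_k = -1: log(3.0/1) = 1.0986
  Outside zeros (5) contribute nothing to the Jensen sum.
Sum over inside zeros: 1.0986.
I(r) = log|p(0)| + (inside sum) = 1.6094 + 1.0986 = 2.7081.
Note: since some zeros are outside |z| ≤ r, the simplified n·log(r) form does NOT apply — only the inside zeros contribute.

I(r) ≈ 2.7081.


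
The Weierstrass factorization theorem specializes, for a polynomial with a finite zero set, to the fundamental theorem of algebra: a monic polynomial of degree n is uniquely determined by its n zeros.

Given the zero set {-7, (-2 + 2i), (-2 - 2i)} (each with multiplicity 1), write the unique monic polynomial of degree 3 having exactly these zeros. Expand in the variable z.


The polynomial is p(z) = ∏_{α ∈ S} (z − α), where S = {-7, (-2 + 2i), (-2 - 2i)}.
Expanding the product yields: p(z) = z^3 + 11·z^2 + 36·z + 56.
Note conjugate pairs combine to real quadratics: (z − (-2+2i))(z − (-2−2i)) = z² + 4z + 8.
The resulting polynomial has degree 3 and real coefficients as required.

p(z) = z^3 + 11·z^2 + 36·z + 56.


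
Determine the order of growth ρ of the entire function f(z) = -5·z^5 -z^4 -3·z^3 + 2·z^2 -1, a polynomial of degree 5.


|f(z)| ≤ Σ|c_k|·r^k = O(r^5) as r → ∞. Polynomial growth is O(e^{r^ε}) for every ε > 0 (since r^5/e^{r^ε} → 0), so ρ ≤ ε for all ε > 0, i.e. ρ = 0. Every nonconstant polynomial has order 0.
Therefore ρ = 0.

Order ρ = 0.


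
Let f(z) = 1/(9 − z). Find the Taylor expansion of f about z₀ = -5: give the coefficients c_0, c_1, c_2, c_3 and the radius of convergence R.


Let w = z − z₀, so z = z₀ + w.
Then 9 − z = 9 − (z₀ + w) = (9 − z₀) − w = 14 − w.
f(z) = 1/(14 − w) = (1/(14)) · 1/(1 − w/(14)) = Σ_{n≥0} w^n / (14)^(n+1).
So c_n = 1/(14)^(n+1):
  c_0 = 1/(14)^1 = 1/14.
  c_1 = 1/(14)^2 = 1/196.
  c_2 = 1/(14)^3 = 1/2744.
  c_3 = 1/(14)^4 = 1/38416.
The series is valid for |w/d| < 1, i.e. |z − z₀| < |d|.
Radius of convergence: R = |9 − z₀| = |14| = 14 (distance from z₀ to the singularity z = 9).

c_0 = 1/14, c_1 = 1/196, c_2 = 1/2744, c_3 = 1/38416; R = 14.


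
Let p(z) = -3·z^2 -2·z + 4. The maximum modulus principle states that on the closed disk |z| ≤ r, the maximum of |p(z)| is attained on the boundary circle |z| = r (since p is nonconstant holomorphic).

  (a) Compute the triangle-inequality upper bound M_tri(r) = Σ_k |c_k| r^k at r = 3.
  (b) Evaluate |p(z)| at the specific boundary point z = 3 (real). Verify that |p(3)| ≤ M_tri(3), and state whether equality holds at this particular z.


Coefficients: c_0 = 4, c_1 = -2, c_2 = -3. Radius r = 3.
Part (a). Triangle bound: M_tri(r) = Σ_k |c_k| r^k
  = |4|·3^0 + |-2|·3^1 + |-3|·3^2
  = 4 + 6 + 27 = 37.
This bounds M(r) := max_{|z|=r} |p(z)| from above; equality holds iff all terms c_k z^k can be made to align in phase at a single z on |z|=r.
Part (b). At z = 3 (real, on the circle |z| = r):
  p(3) = (4)·3^0 + (-2)·3^1 + (-3)·3^2 = -29.
  |p(3)| = 29.
Check: |p(3)| = 29 ≤ 37 = M_tri(3). ✓ Equality does not hold at z = 3 (the coefficients have mixed signs, so the terms do not all align in phase there).

M_tri(3) = 37; |p(3)| = 29; equality at z=3: no.


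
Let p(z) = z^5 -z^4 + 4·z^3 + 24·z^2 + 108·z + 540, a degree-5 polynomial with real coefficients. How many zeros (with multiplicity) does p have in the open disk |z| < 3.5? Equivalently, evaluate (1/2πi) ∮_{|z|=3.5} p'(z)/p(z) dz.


The zeros of p are: (3 + 3i), (3 - 3i), (-1 + 3i), (-1 - 3i), -3.
Their magnitudes are: 4.243, 4.243, 3.162, 3.162, 3.
Zeros with |z| < R = 3.5: (-1 + 3i), (-1 - 3i), -3.
Count = 3.
By the argument principle, (1/2πi) ∮_{|z|=R} p'(z)/p(z) dz equals exactly this count.

Number of zeros inside |z| < 3.5: 3.


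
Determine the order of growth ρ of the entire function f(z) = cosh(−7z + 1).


cosh(w) is a linear combination of e^{iw} and e^{−iw} (or e^w, e^{−w} in the hyperbolic case), so |cosh(w)| ≤ e^{|w|}. With w = −7z + 1, |w| ≤ 7|z| + 1 = 7r + 1 on |z| = r, giving M(r) ≤ e^{7r + 1}, so ρ ≤ 1. On a suitable ray (z = it for sin/cos; z = t for sinh/cosh, t real → ∞), |cosh(−7z + 1)| grows like e^{7|t|}/2, so ρ ≥ 1. Hence ρ = 1.
Therefore ρ = 1.

Order ρ = 1.


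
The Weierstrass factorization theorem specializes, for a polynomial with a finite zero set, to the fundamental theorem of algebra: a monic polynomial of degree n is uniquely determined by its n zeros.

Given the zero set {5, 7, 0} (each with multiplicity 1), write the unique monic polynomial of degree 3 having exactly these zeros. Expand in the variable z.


The polynomial is p(z) = ∏_{α ∈ S} (z − α), where S = {5, 7, 0}.
Expanding the product yields: p(z) = z^3 -12·z^2 + 35·z.
The resulting polynomial has degree 3 and real coefficients as required.

p(z) = z^3 -12·z^2 + 35·z.


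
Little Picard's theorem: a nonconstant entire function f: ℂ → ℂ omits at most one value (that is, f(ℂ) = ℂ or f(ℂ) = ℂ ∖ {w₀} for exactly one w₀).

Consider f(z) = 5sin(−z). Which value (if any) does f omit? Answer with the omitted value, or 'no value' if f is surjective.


Little Picard bounds the complement of f(ℂ) to at most one point.
sin is entire and surjective onto ℂ: for every w ∈ ℂ, sin(ζ) = w has a solution ζ ∈ ℂ (e.g., via the complex inverse arcsin). With ζ = −z this gives z = ζ/(-1). Then 5·sin(−z) takes every value in 5·ℂ = ℂ, and adding 0 is a bijection of ℂ. So f is surjective and omits no value. (Note: only on the real line is sin bounded by [−1, 1].)

Omitted value: no value.


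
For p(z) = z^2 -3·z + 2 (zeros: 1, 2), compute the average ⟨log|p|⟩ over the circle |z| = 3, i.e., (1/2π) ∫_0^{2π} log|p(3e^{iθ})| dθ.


Zeros: 1, 2; r = 3.
Inside |z| < r: 1, 2. Outside (|z| ≥ r): ∅.
p(0) = 2, so log|p(0)| = log(2) = 0.6931.
Apply Jensen: I(r) = log|p(0)| + Σ_k log(r/|z_k|), summed over zeros inside |z| < r.
  log(r/|z_k|) for z_k = 1: log(3/1) = 1.0986
  log(r/|z_k|) for z_k = 2: log(3/2) = 0.4055
Sum over inside zeros: 1.5041.
I(r) = log|p(0)| + (inside sum) = 0.6931 + 1.5041 = 2.1972.
Closed form (all zeros inside, monic): I(r) = n·log(r) = 2·log(3) = 2.1972. ✓

I(r) ≈ 2.1972.


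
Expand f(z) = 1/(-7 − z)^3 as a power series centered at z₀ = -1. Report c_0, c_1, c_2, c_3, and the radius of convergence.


Let w = z − z₀, so z = z₀ + w.
Then -7 − z = -7 − (z₀ + w) = (-7 − z₀) − w = -6 − w.
f(z) = 1/(-6 − w)^3 = (1/(-6)^3) · (1 − w/(-6))^{−3}.
By the binomial series (1−u)^{−3} = Σ_{n≥0} C(n+2, 2) u^n for |u|<1, with u = w/(-6):
  c_n = C(n+2, 2) / (-6)^(n+3).
  c_0 = 1/(-6)^3 = -1/216.
  c_1 = 3/(-6)^4 = 1/432.
  c_2 = 6/(-6)^5 = -1/1296.
  c_3 = 10/(-6)^6 = 5/23328.
The series is valid for |w/d| < 1, i.e. |z − z₀| < |d|.
Radius of convergence: R = |-7 − z₀| = |-6| = 6 (distance from z₀ to the singularity z = -7).

c_0 = -1/216, c_1 = 1/432, c_2 = -1/1296, c_3 = 5/23328; R = 6.
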